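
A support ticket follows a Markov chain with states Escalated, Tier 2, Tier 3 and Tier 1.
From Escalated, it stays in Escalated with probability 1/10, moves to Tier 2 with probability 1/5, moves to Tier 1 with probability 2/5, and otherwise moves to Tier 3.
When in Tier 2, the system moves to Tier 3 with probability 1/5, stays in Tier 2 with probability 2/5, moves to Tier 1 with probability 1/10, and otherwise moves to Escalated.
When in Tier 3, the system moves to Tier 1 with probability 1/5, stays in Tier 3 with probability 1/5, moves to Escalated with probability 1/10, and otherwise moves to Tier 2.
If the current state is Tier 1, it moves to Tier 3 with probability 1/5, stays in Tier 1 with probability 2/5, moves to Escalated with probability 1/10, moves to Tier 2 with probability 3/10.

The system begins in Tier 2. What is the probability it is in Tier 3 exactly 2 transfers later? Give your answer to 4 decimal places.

Propagate the distribution vector 2 transfers from Tier 2.
After 0 transfers: (0.0000, 1.0000, 0.0000, 0.0000)
After 1 transfer: (0.3000, 0.4000, 0.2000, 0.1000)
After 2 transfers: (0.1800, 0.3500, 0.2300, 0.2400)
P(in Tier 3 after 2 transfers) = 0.2300

0.2300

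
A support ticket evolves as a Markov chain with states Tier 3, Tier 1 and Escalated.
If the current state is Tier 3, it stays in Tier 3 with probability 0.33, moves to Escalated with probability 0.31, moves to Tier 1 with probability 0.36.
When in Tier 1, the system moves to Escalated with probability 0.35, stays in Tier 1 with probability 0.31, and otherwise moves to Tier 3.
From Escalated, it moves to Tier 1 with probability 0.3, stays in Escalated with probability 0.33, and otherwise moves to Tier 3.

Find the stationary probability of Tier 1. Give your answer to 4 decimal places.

0.3240

Let the stationary distribution be π with π = πP and π_1 + π_2 + π_3 = 1.
π_1 = 0.33·π_1 + 0.34·π_2 + 0.37·π_3
π_2 = 0.36·π_1 + 0.31·π_2 + 0.3·π_3
Solving with the normalization constraint gives π = (0.3464, 0.3240, 0.3296).
So the stationary probability of Tier 1 is 0.3240.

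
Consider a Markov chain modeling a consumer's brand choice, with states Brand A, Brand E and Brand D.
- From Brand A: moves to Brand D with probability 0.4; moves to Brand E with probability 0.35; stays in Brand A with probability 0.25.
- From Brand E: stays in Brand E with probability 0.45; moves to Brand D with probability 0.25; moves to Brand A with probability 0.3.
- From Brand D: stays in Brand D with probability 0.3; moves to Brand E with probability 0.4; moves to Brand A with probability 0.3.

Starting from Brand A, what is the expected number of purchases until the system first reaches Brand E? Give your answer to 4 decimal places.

Let t(s) be the expected number of purchases to first reach Brand E from state s, with t(Brand E) = 0. Conditioning on the first purchase:
t(Brand A) = 1 + 0.25·t(Brand A) + 0.4·t(Brand D)
t(Brand D) = 1 + 0.3·t(Brand A) + 0.3·t(Brand D)
Solving: t(Brand A) = 2.7160, t(Brand D) = 2.5926.
Expected purchases from Brand A to Brand E: 2.7160.

2.7160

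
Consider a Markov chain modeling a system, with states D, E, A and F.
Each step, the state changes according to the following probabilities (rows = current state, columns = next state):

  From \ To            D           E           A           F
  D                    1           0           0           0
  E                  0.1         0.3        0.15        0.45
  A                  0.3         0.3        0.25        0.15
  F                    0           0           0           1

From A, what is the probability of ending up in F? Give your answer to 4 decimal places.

Let h(s) be the probability of absorption at F starting from transient state s. Then h(F) = 1 and h(D) = 0. By first-step analysis:
h(E) = 0.1·0 + 0.3·h(E) + 0.15·h(A) + 0.45·1
h(A) = 0.3·0 + 0.3·h(E) + 0.25·h(A) + 0.15·1
Solving: h(E) = 0.7500, h(A) = 0.5000.
Starting from A, the probability is 0.5000.

0.5000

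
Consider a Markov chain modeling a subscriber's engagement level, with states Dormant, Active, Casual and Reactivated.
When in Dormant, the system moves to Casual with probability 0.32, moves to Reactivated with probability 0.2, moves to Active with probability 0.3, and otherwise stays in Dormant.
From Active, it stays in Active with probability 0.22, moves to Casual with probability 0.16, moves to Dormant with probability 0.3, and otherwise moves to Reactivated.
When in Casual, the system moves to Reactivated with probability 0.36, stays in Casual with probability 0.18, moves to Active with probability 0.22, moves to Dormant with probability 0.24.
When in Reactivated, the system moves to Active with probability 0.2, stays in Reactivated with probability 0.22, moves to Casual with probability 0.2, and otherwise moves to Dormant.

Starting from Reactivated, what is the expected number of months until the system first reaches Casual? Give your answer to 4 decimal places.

4.4105

Let t(s) be the expected number of months to first reach Casual from state s, with t(Casual) = 0. Conditioning on the first month:
t(Dormant) = 1 + 0.18·t(Dormant) + 0.3·t(Active) + 0.2·t(Reactivated)
t(Active) = 1 + 0.3·t(Dormant) + 0.22·t(Active) + 0.32·t(Reactivated)
t(Reactivated) = 1 + 0.38·t(Dormant) + 0.2·t(Active) + 0.22·t(Reactivated)
Solving: t(Dormant) = 3.9874, t(Active) = 4.6251, t(Reactivated) = 4.4105.
Expected months from Reactivated to Casual: 4.4105.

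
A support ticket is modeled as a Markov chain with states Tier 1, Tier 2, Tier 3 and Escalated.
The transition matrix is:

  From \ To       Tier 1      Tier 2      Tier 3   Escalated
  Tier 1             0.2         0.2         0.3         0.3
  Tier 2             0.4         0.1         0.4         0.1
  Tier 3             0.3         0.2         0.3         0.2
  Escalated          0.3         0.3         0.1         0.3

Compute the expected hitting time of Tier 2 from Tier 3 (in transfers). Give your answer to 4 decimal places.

4.4395

Let t(s) be the expected number of transfers to first reach Tier 2 from state s, with t(Tier 2) = 0. Conditioning on the first transfer:
t(Tier 1) = 1 + 0.2·t(Tier 1) + 0.3·t(Tier 3) + 0.3·t(Escalated)
t(Tier 3) = 1 + 0.3·t(Tier 1) + 0.3·t(Tier 3) + 0.2·t(Escalated)
t(Escalated) = 1 + 0.3·t(Tier 1) + 0.1·t(Tier 3) + 0.3·t(Escalated)
Solving: t(Tier 1) = 4.3946, t(Tier 3) = 4.4395, t(Escalated) = 3.9462.
Expected transfers from Tier 3 to Tier 2: 4.4395.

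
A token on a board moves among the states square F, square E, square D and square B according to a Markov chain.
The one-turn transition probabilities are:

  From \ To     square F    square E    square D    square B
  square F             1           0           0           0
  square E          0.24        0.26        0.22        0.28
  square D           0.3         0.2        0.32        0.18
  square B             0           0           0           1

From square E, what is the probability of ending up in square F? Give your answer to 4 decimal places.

Let h(s) be the probability of absorption at square F starting from transient state s. Then h(square F) = 1 and h(square B) = 0. By first-step analysis:
h(square E) = 0.24·1 + 0.26·h(square E) + 0.22·h(square D) + 0.28·0
h(square D) = 0.3·1 + 0.2·h(square E) + 0.32·h(square D) + 0.18·0
Solving: h(square E) = 0.4991, h(square D) = 0.5880.
Starting from square E, the probability is 0.4991.

0.4991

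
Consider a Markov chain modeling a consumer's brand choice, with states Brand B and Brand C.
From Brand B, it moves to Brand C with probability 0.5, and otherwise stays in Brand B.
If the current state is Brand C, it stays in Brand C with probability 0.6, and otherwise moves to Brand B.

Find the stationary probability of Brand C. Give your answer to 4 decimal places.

0.5556

Let the stationary distribution be π with π = πP and π_1 + π_2 = 1.
π_1 = 0.5·π_1 + 0.4·π_2
Solving with the normalization constraint gives π = (0.4444, 0.5556).
So the stationary probability of Brand C is 0.5556.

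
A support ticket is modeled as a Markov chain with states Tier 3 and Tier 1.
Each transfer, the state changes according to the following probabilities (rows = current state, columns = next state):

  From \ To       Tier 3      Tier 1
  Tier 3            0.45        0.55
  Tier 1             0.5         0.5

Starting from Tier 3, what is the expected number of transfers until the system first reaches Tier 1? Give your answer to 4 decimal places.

1.8182

Let t(s) be the expected number of transfers to first reach Tier 1 from state s, with t(Tier 1) = 0. Conditioning on the first transfer:
t(Tier 3) = 1 + 0.45·t(Tier 3)
Solving: t(Tier 3) = 1.8182.
Expected transfers from Tier 3 to Tier 1: 1.8182.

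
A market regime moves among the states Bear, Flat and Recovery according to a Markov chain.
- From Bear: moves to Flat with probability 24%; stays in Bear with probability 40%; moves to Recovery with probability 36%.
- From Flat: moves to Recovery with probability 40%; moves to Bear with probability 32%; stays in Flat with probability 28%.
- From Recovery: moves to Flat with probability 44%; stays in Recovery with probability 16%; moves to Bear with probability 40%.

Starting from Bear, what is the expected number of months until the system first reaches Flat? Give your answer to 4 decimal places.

Let t(s) be the expected number of months to first reach Flat from state s, with t(Flat) = 0. Conditioning on the first month:
t(Bear) = 1 + 0.4·t(Bear) + 0.36·t(Recovery)
t(Recovery) = 1 + 0.4·t(Bear) + 0.16·t(Recovery)
Solving: t(Bear) = 3.3333, t(Recovery) = 2.7778.
Expected months from Bear to Flat: 3.3333.

3.3333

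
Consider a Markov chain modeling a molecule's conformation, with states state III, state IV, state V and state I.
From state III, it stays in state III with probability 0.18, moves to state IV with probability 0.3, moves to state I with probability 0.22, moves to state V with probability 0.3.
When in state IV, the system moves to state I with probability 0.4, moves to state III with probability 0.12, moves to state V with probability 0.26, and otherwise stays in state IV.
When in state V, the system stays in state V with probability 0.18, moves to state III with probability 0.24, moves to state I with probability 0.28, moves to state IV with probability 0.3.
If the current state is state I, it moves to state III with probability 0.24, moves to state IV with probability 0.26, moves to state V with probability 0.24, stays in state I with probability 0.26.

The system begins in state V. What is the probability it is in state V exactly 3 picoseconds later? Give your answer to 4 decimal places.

0.2417

Propagate the distribution vector 3 picoseconds from state V.
After 0 picoseconds: (0.0000, 0.0000, 1.0000, 0.0000)
After 1 picosecond: (0.2400, 0.3000, 0.1800, 0.2800)
After 2 picoseconds: (0.1896, 0.2648, 0.2496, 0.2960)
After 3 picoseconds: (0.1968, 0.2670, 0.2417, 0.2945)
P(in state V after 3 picoseconds) = 0.2417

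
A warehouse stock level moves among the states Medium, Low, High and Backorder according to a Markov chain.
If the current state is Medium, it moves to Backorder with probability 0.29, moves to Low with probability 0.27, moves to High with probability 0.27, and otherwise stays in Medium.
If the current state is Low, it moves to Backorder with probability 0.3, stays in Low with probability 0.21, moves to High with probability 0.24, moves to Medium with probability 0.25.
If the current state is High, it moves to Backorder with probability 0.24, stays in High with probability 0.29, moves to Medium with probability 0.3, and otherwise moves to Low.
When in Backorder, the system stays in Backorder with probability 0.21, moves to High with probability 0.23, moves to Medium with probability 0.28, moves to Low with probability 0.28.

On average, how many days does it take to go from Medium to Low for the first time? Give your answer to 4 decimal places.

Let t(s) be the expected number of days to first reach Low from state s, with t(Low) = 0. Conditioning on the first day:
t(Medium) = 1 + 0.17·t(Medium) + 0.27·t(High) + 0.29·t(Backorder)
t(High) = 1 + 0.3·t(Medium) + 0.29·t(High) + 0.24·t(Backorder)
t(Backorder) = 1 + 0.28·t(Medium) + 0.23·t(High) + 0.21·t(Backorder)
Solving: t(Medium) = 4.0641, t(High) = 4.4815, t(Backorder) = 4.0110.
Expected days from Medium to Low: 4.0641.

4.0641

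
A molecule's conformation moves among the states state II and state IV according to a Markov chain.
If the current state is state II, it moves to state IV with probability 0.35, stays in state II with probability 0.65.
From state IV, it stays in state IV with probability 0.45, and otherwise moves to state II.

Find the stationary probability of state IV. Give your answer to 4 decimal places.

0.3889

Let the stationary distribution be π with π = πP and π_1 + π_2 = 1.
π_1 = 0.65·π_1 + 0.55·π_2
Solving with the normalization constraint gives π = (0.6111, 0.3889).
So the stationary probability of state IV is 0.3889.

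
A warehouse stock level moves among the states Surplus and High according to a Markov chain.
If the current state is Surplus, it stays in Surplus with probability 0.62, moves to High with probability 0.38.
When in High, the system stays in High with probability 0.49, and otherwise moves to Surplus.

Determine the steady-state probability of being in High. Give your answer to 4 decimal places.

Let the stationary distribution be π with π = πP and π_1 + π_2 = 1.
π_1 = 0.62·π_1 + 0.51·π_2
Solving with the normalization constraint gives π = (0.5730, 0.4270).
So the stationary probability of High is 0.4270.

0.4270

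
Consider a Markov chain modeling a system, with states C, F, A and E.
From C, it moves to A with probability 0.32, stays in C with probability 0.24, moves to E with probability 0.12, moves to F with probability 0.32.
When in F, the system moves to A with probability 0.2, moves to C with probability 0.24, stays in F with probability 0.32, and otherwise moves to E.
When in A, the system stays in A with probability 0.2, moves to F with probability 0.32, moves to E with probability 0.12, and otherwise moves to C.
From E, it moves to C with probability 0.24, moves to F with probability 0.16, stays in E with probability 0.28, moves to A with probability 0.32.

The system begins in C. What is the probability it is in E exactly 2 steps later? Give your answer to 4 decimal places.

Propagate the distribution vector 2 steps from C.
After 0 steps: (1.0000, 0.0000, 0.0000, 0.0000)
After 1 step: (0.2400, 0.3200, 0.3200, 0.1200)
After 2 steps: (0.2784, 0.3008, 0.2432, 0.1776)
P(in E after 2 steps) = 0.1776

0.1776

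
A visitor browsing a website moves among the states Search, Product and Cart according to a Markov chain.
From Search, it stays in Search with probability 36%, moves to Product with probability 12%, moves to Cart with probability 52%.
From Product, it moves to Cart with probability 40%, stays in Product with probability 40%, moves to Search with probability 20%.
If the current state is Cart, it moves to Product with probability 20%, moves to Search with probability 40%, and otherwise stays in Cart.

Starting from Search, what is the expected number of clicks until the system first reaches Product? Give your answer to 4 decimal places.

6.3636

Let t(s) be the expected number of clicks to first reach Product from state s, with t(Product) = 0. Conditioning on the first click:
t(Search) = 1 + 0.36·t(Search) + 0.52·t(Cart)
t(Cart) = 1 + 0.4·t(Search) + 0.4·t(Cart)
Solving: t(Search) = 6.3636, t(Cart) = 5.9091.
Expected clicks from Search to Product: 6.3636.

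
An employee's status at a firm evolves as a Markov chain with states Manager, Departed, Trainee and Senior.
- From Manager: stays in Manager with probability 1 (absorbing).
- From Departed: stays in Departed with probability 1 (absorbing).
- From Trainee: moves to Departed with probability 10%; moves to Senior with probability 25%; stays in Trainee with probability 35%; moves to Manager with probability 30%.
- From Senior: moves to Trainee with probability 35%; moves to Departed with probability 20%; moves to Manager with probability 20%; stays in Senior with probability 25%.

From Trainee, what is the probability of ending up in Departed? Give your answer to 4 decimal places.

Let h(s) be the probability of absorption at Departed starting from transient state s. Then h(Departed) = 1 and h(Manager) = 0. By first-step analysis:
h(Trainee) = 0.3·0 + 0.1·1 + 0.35·h(Trainee) + 0.25·h(Senior)
h(Senior) = 0.2·0 + 0.2·1 + 0.35·h(Trainee) + 0.25·h(Senior)
Solving: h(Trainee) = 0.3125, h(Senior) = 0.4125.
Starting from Trainee, the probability is 0.3125.

0.3125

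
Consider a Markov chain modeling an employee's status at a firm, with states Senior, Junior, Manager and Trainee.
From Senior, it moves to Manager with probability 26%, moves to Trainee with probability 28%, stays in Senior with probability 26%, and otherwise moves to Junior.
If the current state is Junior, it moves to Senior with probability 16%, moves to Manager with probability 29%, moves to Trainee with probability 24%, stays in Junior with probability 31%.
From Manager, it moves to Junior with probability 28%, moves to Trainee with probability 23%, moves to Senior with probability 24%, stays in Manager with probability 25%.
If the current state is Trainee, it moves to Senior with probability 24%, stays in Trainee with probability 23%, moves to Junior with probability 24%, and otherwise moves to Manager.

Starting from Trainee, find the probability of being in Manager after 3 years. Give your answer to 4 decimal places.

Propagate the distribution vector 3 years from Trainee.
After 0 years: (0.0000, 0.0000, 0.0000, 1.0000)
After 1 year: (0.2400, 0.2400, 0.2900, 0.2300)
After 2 years: (0.2256, 0.2588, 0.2712, 0.2444)
After 3 years: (0.2238, 0.2599, 0.2724, 0.2439)
P(in Manager after 3 years) = 0.2724

0.2724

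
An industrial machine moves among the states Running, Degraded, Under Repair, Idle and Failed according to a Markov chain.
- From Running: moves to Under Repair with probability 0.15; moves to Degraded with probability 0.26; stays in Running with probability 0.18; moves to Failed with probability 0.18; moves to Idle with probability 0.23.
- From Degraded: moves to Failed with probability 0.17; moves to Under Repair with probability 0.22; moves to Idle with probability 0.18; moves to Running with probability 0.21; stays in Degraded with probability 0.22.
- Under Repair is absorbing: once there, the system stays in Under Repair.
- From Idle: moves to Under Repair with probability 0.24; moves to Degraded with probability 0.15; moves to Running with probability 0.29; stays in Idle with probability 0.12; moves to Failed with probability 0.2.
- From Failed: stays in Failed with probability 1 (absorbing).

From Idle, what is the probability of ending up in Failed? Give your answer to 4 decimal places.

Let h(s) be the probability of absorption at Failed starting from transient state s. Then h(Failed) = 1 and h(Under Repair) = 0. By first-step analysis:
h(Running) = 0.18·h(Running) + 0.26·h(Degraded) + 0.15·0 + 0.23·h(Idle) + 0.18·1
h(Degraded) = 0.21·h(Running) + 0.22·h(Degraded) + 0.22·0 + 0.18·h(Idle) + 0.17·1
h(Idle) = 0.29·h(Running) + 0.15·h(Degraded) + 0.24·0 + 0.12·h(Idle) + 0.2·1
Solving: h(Running) = 0.4971, h(Degraded) = 0.4601, h(Idle) = 0.4695.
Starting from Idle, the probability is 0.4695.

0.4695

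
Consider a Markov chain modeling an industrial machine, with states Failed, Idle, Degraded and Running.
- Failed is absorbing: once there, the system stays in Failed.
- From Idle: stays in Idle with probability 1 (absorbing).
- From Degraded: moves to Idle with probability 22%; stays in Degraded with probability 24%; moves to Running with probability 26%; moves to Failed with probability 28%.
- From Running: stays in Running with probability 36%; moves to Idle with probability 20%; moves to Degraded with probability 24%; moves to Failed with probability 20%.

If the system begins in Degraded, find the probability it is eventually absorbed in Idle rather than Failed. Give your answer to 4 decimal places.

0.4547

Let h(s) be the probability of absorption at Idle starting from transient state s. Then h(Idle) = 1 and h(Failed) = 0. By first-step analysis:
h(Degraded) = 0.28·0 + 0.22·1 + 0.24·h(Degraded) + 0.26·h(Running)
h(Running) = 0.2·0 + 0.2·1 + 0.24·h(Degraded) + 0.36·h(Running)
Solving: h(Degraded) = 0.4547, h(Running) = 0.4830.
Starting from Degraded, the probability is 0.4547.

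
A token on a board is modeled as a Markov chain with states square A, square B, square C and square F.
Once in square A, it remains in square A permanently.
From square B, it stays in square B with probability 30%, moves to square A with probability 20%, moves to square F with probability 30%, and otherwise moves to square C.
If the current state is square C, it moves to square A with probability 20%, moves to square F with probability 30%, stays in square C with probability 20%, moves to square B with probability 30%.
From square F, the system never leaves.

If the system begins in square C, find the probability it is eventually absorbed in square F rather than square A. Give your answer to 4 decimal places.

Let h(s) be the probability of absorption at square F starting from transient state s. Then h(square F) = 1 and h(square A) = 0. By first-step analysis:
h(square B) = 0.2·0 + 0.3·h(square B) + 0.2·h(square C) + 0.3·1
h(square C) = 0.2·0 + 0.3·h(square B) + 0.2·h(square C) + 0.3·1
Solving: h(square B) = 0.6000, h(square C) = 0.6000.
Starting from square C, the probability is 0.6000.

0.6000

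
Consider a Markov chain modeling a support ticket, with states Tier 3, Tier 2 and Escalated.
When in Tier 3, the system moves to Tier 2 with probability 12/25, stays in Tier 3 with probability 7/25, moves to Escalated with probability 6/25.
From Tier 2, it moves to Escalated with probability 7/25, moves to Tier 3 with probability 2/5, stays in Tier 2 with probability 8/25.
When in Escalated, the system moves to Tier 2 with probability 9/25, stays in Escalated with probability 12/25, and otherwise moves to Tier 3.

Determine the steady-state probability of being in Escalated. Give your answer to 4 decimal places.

0.3357

Let the stationary distribution be π with π = πP and π_1 + π_2 + π_3 = 1.
π_1 = 0.28·π_1 + 0.4·π_2 + 0.16·π_3
π_2 = 0.48·π_1 + 0.32·π_2 + 0.36·π_3
Solving with the normalization constraint gives π = (0.2852, 0.3791, 0.3357).
So the stationary probability of Escalated is 0.3357.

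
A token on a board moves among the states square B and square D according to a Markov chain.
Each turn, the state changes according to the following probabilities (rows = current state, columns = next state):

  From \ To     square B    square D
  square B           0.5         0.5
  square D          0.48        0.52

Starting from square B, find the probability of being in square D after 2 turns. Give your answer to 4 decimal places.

Sum over the intermediate state after 1 turn:
P = P(square B→square B)·P(square B→square D) + P(square B→square D)·P(square D→square D)
  = 0.5×0.5 + 0.5×0.52
  = 0.2500 + 0.2600 = 0.5100

0.5100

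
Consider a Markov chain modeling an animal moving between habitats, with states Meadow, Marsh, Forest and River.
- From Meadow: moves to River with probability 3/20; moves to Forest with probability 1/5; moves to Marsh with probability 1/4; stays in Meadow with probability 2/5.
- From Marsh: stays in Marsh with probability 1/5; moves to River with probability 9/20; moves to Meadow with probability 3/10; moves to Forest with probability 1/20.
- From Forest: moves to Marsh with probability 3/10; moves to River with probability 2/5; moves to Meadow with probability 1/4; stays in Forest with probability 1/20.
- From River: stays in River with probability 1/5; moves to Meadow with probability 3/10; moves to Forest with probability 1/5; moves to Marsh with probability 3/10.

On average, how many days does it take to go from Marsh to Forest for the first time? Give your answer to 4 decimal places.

Let t(s) be the expected number of days to first reach Forest from state s, with t(Forest) = 0. Conditioning on the first day:
t(Meadow) = 1 + 0.4·t(Meadow) + 0.25·t(Marsh) + 0.15·t(River)
t(Marsh) = 1 + 0.3·t(Meadow) + 0.2·t(Marsh) + 0.45·t(River)
t(River) = 1 + 0.3·t(Meadow) + 0.3·t(Marsh) + 0.2·t(River)
Solving: t(Meadow) = 6.1502, t(Marsh) = 7.0423, t(River) = 6.1972.
Expected days from Marsh to Forest: 7.0423.

7.0423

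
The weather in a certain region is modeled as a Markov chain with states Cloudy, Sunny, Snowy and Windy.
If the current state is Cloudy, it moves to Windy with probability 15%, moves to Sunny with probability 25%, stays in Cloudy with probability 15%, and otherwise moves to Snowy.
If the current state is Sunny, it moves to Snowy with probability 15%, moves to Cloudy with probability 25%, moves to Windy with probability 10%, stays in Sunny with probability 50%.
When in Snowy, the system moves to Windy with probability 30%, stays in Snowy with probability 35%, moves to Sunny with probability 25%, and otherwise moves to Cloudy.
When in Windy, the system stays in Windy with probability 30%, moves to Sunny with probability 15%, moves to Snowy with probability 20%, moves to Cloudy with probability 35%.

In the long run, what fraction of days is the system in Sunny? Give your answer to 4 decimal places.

0.3056

Let the stationary distribution be π with π = πP and π_1 + π_2 + π_3 + π_4 = 1.
π_1 = 0.15·π_1 + 0.25·π_2 + 0.1·π_3 + 0.35·π_4
π_2 = 0.25·π_1 + 0.5·π_2 + 0.25·π_3 + 0.15·π_4
π_3 = 0.45·π_1 + 0.15·π_2 + 0.35·π_3 + 0.2·π_4
Solving with the normalization constraint gives π = (0.2082, 0.3056, 0.2785, 0.2076).
So the stationary probability of Sunny is 0.3056.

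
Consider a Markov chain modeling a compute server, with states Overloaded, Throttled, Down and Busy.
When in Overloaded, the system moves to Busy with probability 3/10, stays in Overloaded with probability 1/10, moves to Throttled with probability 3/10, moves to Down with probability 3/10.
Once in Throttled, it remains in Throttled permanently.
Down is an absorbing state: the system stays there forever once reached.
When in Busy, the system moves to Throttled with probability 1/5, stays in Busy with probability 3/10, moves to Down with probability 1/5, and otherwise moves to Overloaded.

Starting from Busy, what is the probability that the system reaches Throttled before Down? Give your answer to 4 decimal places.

0.5000

Let h(s) be the probability of absorption at Throttled starting from transient state s. Then h(Throttled) = 1 and h(Down) = 0. By first-step analysis:
h(Overloaded) = 0.1·h(Overloaded) + 0.3·1 + 0.3·0 + 0.3·h(Busy)
h(Busy) = 0.3·h(Overloaded) + 0.2·1 + 0.2·0 + 0.3·h(Busy)
Solving: h(Overloaded) = 0.5000, h(Busy) = 0.5000.
Starting from Busy, the probability is 0.5000.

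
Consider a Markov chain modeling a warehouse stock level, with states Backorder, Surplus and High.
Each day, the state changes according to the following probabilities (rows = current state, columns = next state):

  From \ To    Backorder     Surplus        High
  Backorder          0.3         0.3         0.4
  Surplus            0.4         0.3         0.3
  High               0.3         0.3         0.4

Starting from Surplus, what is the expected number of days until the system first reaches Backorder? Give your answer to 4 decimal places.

2.7273

Let t(s) be the expected number of days to first reach Backorder from state s, with t(Backorder) = 0. Conditioning on the first day:
t(Surplus) = 1 + 0.3·t(Surplus) + 0.3·t(High)
t(High) = 1 + 0.3·t(Surplus) + 0.4·t(High)
Solving: t(Surplus) = 2.7273, t(High) = 3.0303.
Expected days from Surplus to Backorder: 2.7273.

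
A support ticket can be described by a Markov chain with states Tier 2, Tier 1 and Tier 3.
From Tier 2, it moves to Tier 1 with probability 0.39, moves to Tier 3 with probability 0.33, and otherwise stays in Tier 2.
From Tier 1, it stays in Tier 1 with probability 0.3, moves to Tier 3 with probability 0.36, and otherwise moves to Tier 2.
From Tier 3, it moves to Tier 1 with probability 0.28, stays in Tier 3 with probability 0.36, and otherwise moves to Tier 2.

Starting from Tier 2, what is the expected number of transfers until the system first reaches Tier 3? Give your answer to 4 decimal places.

Let t(s) be the expected number of transfers to first reach Tier 3 from state s, with t(Tier 3) = 0. Conditioning on the first transfer:
t(Tier 2) = 1 + 0.28·t(Tier 2) + 0.39·t(Tier 1)
t(Tier 1) = 1 + 0.34·t(Tier 2) + 0.3·t(Tier 1)
Solving: t(Tier 2) = 2.9348, t(Tier 1) = 2.8541.
Expected transfers from Tier 2 to Tier 3: 2.9348.

2.9348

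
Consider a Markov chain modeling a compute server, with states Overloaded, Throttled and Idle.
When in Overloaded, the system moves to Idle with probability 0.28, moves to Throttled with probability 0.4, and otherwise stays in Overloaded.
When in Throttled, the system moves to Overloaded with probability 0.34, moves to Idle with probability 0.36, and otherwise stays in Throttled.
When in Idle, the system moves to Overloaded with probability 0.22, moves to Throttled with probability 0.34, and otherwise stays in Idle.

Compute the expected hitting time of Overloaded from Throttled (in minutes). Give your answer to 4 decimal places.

Let t(s) be the expected number of minutes to first reach Overloaded from state s, with t(Overloaded) = 0. Conditioning on the first minute:
t(Throttled) = 1 + 0.3·t(Throttled) + 0.36·t(Idle)
t(Idle) = 1 + 0.34·t(Throttled) + 0.44·t(Idle)
Solving: t(Throttled) = 3.4125, t(Idle) = 3.8576.
Expected minutes from Throttled to Overloaded: 3.4125.

3.4125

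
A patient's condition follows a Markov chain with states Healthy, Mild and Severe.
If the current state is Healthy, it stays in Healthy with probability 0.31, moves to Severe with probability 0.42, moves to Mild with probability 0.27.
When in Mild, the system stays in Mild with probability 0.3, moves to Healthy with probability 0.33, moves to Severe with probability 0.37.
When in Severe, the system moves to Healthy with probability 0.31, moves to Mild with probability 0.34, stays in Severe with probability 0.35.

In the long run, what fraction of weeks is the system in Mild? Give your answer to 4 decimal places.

0.3056

Let the stationary distribution be π with π = πP and π_1 + π_2 + π_3 = 1.
π_1 = 0.31·π_1 + 0.33·π_2 + 0.31·π_3
π_2 = 0.27·π_1 + 0.3·π_2 + 0.34·π_3
Solving with the normalization constraint gives π = (0.3161, 0.3056, 0.3782).
So the stationary probability of Mild is 0.3056.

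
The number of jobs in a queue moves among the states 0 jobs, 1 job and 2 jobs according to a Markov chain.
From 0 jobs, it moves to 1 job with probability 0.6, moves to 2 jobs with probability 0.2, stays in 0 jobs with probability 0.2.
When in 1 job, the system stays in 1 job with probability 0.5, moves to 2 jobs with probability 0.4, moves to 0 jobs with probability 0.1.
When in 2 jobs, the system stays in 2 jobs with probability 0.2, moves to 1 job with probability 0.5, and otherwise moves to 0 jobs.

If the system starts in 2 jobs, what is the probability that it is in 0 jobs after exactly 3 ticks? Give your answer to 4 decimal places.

0.1770

Propagate the distribution vector 3 ticks from 2 jobs.
After 0 ticks: (0.0000, 0.0000, 1.0000)
After 1 tick: (0.3000, 0.5000, 0.2000)
After 2 ticks: (0.1700, 0.5300, 0.3000)
After 3 ticks: (0.1770, 0.5170, 0.3060)
P(in 0 jobs after 3 ticks) = 0.1770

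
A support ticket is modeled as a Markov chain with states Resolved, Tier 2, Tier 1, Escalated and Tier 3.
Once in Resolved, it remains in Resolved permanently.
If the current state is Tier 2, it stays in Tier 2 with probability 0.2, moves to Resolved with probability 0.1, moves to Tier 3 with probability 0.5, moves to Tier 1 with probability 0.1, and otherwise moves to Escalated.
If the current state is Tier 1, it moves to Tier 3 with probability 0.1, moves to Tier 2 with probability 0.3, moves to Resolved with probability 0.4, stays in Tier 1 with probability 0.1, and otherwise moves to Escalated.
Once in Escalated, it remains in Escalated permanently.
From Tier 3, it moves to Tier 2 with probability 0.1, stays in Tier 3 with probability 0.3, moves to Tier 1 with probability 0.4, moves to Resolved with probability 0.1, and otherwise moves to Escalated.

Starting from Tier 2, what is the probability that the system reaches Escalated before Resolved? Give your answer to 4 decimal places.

0.3826

Let h(s) be the probability of absorption at Escalated starting from transient state s. Then h(Escalated) = 1 and h(Resolved) = 0. By first-step analysis:
h(Tier 2) = 0.1·0 + 0.2·h(Tier 2) + 0.1·h(Tier 1) + 0.1·1 + 0.5·h(Tier 3)
h(Tier 1) = 0.4·0 + 0.3·h(Tier 2) + 0.1·h(Tier 1) + 0.1·1 + 0.1·h(Tier 3)
h(Tier 3) = 0.1·0 + 0.1·h(Tier 2) + 0.4·h(Tier 1) + 0.1·1 + 0.3·h(Tier 3)
Solving: h(Tier 2) = 0.3826, h(Tier 1) = 0.2783, h(Tier 3) = 0.3565.
Starting from Tier 2, the probability is 0.3826.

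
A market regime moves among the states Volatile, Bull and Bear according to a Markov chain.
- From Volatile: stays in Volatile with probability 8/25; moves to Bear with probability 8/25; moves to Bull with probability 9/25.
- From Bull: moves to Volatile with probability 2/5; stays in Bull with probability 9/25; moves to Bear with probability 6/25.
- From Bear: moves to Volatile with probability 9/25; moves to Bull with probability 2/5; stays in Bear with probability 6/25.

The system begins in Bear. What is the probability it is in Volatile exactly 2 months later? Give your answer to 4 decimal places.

0.3616

Sum over the intermediate state after 1 month:
P = P(Bear→Volatile)·P(Volatile→Volatile) + P(Bear→Bull)·P(Bull→Volatile) + P(Bear→Bear)·P(Bear→Volatile)
  = 0.36×0.32 + 0.4×0.4 + 0.24×0.36
  = 0.1152 + 0.1600 + 0.0864 = 0.3616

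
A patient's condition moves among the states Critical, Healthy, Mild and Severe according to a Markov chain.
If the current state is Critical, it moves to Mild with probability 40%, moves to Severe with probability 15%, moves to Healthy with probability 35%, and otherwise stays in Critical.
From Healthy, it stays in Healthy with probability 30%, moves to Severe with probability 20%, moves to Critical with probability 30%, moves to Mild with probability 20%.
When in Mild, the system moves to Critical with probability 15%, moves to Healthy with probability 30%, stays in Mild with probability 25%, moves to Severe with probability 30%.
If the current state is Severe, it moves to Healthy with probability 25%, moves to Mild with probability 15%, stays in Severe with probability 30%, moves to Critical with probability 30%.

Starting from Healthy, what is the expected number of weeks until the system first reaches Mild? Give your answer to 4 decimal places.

4.1739

Let t(s) be the expected number of weeks to first reach Mild from state s, with t(Mild) = 0. Conditioning on the first week:
t(Critical) = 1 + 0.1·t(Critical) + 0.35·t(Healthy) + 0.15·t(Severe)
t(Healthy) = 1 + 0.3·t(Critical) + 0.3·t(Healthy) + 0.2·t(Severe)
t(Severe) = 1 + 0.3·t(Critical) + 0.25·t(Healthy) + 0.3·t(Severe)
Solving: t(Critical) = 3.4686, t(Healthy) = 4.1739, t(Severe) = 4.4058.
Expected weeks from Healthy to Mild: 4.1739.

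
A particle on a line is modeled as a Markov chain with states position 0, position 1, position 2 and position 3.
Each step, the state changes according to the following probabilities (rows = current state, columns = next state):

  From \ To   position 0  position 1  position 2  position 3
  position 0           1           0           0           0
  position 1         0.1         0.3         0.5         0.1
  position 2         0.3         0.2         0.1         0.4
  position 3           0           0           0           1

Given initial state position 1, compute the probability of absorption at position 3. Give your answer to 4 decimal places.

0.5472

Let h(s) be the probability of absorption at position 3 starting from transient state s. Then h(position 3) = 1 and h(position 0) = 0. By first-step analysis:
h(position 1) = 0.1·0 + 0.3·h(position 1) + 0.5·h(position 2) + 0.1·1
h(position 2) = 0.3·0 + 0.2·h(position 1) + 0.1·h(position 2) + 0.4·1
Solving: h(position 1) = 0.5472, h(position 2) = 0.5660.
Starting from position 1, the probability is 0.5472.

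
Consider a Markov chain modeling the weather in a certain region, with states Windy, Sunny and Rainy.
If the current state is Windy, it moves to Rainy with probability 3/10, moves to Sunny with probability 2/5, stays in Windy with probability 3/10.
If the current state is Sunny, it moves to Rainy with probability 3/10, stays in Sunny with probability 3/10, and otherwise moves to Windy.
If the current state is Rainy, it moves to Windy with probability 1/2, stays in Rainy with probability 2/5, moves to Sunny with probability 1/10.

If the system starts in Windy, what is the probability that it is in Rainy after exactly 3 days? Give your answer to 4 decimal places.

0.3330

Propagate the distribution vector 3 days from Windy.
After 0 days: (1.0000, 0.0000, 0.0000)
After 1 day: (0.3000, 0.4000, 0.3000)
After 2 days: (0.4000, 0.2700, 0.3300)
After 3 days: (0.3930, 0.2740, 0.3330)
P(in Rainy after 3 days) = 0.3330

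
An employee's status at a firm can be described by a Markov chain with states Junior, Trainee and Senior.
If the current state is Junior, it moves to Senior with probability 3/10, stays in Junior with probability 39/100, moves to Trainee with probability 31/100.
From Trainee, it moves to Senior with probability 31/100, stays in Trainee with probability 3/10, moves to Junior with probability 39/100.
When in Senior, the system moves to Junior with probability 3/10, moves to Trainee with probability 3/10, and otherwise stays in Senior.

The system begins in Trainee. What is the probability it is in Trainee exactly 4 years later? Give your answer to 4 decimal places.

Propagate the distribution vector 4 years from Trainee.
After 0 years: (0.0000, 1.0000, 0.0000)
After 1 year: (0.3900, 0.3000, 0.3100)
After 2 years: (0.3621, 0.3039, 0.3340)
After 3 years: (0.3599, 0.3036, 0.3364)
After 4 years: (0.3597, 0.3036, 0.3367)
P(in Trainee after 4 years) = 0.3036

0.3036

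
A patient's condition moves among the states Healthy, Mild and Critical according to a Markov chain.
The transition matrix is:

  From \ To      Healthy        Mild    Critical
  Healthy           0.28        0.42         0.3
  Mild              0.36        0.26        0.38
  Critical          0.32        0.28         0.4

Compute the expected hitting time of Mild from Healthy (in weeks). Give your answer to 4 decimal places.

2.6786

Let t(s) be the expected number of weeks to first reach Mild from state s, with t(Mild) = 0. Conditioning on the first week:
t(Healthy) = 1 + 0.28·t(Healthy) + 0.3·t(Critical)
t(Critical) = 1 + 0.32·t(Healthy) + 0.4·t(Critical)
Solving: t(Healthy) = 2.6786, t(Critical) = 3.0952.
Expected weeks from Healthy to Mild: 2.6786.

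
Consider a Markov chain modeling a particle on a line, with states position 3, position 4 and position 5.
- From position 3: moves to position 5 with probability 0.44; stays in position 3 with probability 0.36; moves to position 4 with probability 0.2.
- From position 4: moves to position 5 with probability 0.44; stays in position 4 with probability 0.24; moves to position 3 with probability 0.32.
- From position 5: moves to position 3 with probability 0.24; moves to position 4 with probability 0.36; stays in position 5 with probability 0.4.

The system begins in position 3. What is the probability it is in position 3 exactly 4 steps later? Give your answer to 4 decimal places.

0.2981

Propagate the distribution vector 4 steps from position 3.
After 0 steps: (1.0000, 0.0000, 0.0000)
After 1 step: (0.3600, 0.2000, 0.4400)
After 2 steps: (0.2992, 0.2784, 0.4224)
After 3 steps: (0.2982, 0.2787, 0.4231)
After 4 steps: (0.2981, 0.2788, 0.4231)
P(in position 3 after 4 steps) = 0.2981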